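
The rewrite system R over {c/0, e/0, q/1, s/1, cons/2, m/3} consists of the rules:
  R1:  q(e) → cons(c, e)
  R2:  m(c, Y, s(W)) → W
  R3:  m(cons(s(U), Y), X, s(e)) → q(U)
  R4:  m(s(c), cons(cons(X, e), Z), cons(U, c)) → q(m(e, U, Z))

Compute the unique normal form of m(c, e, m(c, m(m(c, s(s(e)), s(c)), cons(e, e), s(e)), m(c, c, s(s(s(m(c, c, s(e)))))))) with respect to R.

1. m(c, e, m(c, m(m(c, s(s(e)), s(c)), cons(e, e), s(e)), m(c, c, s(s(s(m(c, c, s(e))))))))  →  m(c, e, m(c, m(c, cons(e, e), s(e)), m(c, c, s(s(s(m(c, c, s(e))))))))   [R2 at 3.2.1]
2. m(c, e, m(c, m(c, cons(e, e), s(e)), m(c, c, s(s(s(m(c, c, s(e))))))))  →  m(c, e, m(c, e, m(c, c, s(s(s(m(c, c, s(e))))))))   [R2 at 3.2]
3. m(c, e, m(c, e, m(c, c, s(s(s(m(c, c, s(e))))))))  →  m(c, e, m(c, e, s(s(m(c, c, s(e))))))   [R2 at 3.3]
4. m(c, e, m(c, e, s(s(m(c, c, s(e))))))  →  m(c, e, s(m(c, c, s(e))))   [R2 at 3]
5. m(c, e, s(m(c, c, s(e))))  →  m(c, c, s(e))   [R2 at ε]
6. m(c, c, s(e))  →  e   [R2 at ε]

e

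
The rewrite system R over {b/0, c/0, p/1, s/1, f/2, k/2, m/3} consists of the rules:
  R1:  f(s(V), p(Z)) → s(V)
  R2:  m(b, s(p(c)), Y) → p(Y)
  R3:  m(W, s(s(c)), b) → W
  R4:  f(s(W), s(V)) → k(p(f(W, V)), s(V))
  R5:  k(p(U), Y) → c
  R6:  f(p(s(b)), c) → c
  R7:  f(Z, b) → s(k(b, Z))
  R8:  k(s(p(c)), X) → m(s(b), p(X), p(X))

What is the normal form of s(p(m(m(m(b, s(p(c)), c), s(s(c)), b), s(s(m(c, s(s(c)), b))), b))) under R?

1. s(p(m(m(m(b, s(p(c)), c), s(s(c)), b), s(s(m(c, s(s(c)), b))), b)))  →  s(p(m(m(b, s(p(c)), c), s(s(m(c, s(s(c)), b))), b)))   [R3 at 1.1.1]
2. s(p(m(m(b, s(p(c)), c), s(s(m(c, s(s(c)), b))), b)))  →  s(p(m(p(c), s(s(m(c, s(s(c)), b))), b)))   [R2 at 1.1.1]
3. s(p(m(p(c), s(s(m(c, s(s(c)), b))), b)))  →  s(p(m(p(c), s(s(c)), b)))   [R3 at 1.1.2.1.1]
4. s(p(m(p(c), s(s(c)), b)))  →  s(p(p(c)))   [R3 at 1.1]

s(p(p(c)))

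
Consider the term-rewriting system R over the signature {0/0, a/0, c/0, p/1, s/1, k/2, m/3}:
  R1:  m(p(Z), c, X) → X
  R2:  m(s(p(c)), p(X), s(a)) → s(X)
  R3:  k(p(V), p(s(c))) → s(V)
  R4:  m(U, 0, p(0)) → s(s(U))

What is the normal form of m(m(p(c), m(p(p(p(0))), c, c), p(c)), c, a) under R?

1. m(m(p(c), m(p(p(p(0))), c, c), p(c)), c, a)  →  m(m(p(c), c, p(c)), c, a)   [R1 at 1.2]
2. m(m(p(c), c, p(c)), c, a)  →  m(p(c), c, a)   [R1 at 1]
3. m(p(c), c, a)  →  a   [R1 at ε]

a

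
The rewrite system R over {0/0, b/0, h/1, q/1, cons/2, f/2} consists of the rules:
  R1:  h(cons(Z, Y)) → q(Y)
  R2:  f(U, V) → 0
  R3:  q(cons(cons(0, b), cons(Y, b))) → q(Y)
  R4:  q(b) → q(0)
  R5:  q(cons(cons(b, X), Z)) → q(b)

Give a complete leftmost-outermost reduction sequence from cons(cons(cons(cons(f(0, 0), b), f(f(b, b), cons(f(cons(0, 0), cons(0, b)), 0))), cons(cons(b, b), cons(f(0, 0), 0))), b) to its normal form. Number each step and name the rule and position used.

cons(cons(cons(cons(0, b), 0), cons(cons(b, b), cons(0, 0))), b)

1. cons(cons(cons(cons(f(0, 0), b), f(f(b, b), cons(f(cons(0, 0), cons(0, b)), 0))), cons(cons(b, b), cons(f(0, 0), 0))), b)  →  cons(cons(cons(cons(0, b), f(f(b, b), cons(f(cons(0, 0), cons(0, b)), 0))), cons(cons(b, b), cons(f(0, 0), 0))), b)   [R2 at 1.1.1.1]
2. cons(cons(cons(cons(0, b), f(f(b, b), cons(f(cons(0, 0), cons(0, b)), 0))), cons(cons(b, b), cons(f(0, 0), 0))), b)  →  cons(cons(cons(cons(0, b), 0), cons(cons(b, b), cons(f(0, 0), 0))), b)   [R2 at 1.1.2]
3. cons(cons(cons(cons(0, b), 0), cons(cons(b, b), cons(f(0, 0), 0))), b)  →  cons(cons(cons(cons(0, b), 0), cons(cons(b, b), cons(0, 0))), b)   [R2 at 1.2.2.1]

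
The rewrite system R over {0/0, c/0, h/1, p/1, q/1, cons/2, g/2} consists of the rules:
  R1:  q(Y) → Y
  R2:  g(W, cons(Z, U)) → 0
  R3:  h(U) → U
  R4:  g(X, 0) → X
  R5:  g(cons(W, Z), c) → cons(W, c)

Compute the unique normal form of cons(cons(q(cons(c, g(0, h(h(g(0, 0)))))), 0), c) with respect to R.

cons(cons(cons(c, 0), 0), c)

1. cons(cons(q(cons(c, g(0, h(h(g(0, 0)))))), 0), c)  →  cons(cons(cons(c, g(0, h(h(g(0, 0))))), 0), c)   [R1 at 1.1]
2. cons(cons(cons(c, g(0, h(h(g(0, 0))))), 0), c)  →  cons(cons(cons(c, g(0, h(g(0, 0)))), 0), c)   [R3 at 1.1.2.2]
3. cons(cons(cons(c, g(0, h(g(0, 0)))), 0), c)  →  cons(cons(cons(c, g(0, g(0, 0))), 0), c)   [R3 at 1.1.2.2]
4. cons(cons(cons(c, g(0, g(0, 0))), 0), c)  →  cons(cons(cons(c, g(0, 0)), 0), c)   [R4 at 1.1.2.2]
5. cons(cons(cons(c, g(0, 0)), 0), c)  →  cons(cons(cons(c, 0), 0), c)   [R4 at 1.1.2]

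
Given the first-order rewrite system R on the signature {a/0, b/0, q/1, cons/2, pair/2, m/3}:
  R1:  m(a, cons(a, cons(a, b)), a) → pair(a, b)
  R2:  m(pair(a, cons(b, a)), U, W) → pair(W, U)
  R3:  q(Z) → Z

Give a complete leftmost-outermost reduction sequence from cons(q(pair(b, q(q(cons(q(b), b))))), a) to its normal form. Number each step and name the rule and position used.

cons(pair(b, cons(b, b)), a)

1. cons(q(pair(b, q(q(cons(q(b), b))))), a)  →  cons(pair(b, q(q(cons(q(b), b)))), a)   [R3 at 1]
2. cons(pair(b, q(q(cons(q(b), b)))), a)  →  cons(pair(b, q(cons(q(b), b))), a)   [R3 at 1.2]
3. cons(pair(b, q(cons(q(b), b))), a)  →  cons(pair(b, cons(q(b), b)), a)   [R3 at 1.2]
4. cons(pair(b, cons(q(b), b)), a)  →  cons(pair(b, cons(b, b)), a)   [R3 at 1.2.1]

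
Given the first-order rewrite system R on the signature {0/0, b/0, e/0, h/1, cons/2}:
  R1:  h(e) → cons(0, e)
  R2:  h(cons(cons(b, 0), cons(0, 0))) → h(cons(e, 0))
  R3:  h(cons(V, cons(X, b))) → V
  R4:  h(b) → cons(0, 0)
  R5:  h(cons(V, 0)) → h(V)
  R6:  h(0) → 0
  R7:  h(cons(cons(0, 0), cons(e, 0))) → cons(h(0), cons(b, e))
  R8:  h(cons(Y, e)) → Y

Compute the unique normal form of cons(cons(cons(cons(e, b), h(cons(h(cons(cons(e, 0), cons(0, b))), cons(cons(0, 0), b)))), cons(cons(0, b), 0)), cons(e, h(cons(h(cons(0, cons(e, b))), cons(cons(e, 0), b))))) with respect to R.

cons(cons(cons(cons(e, b), cons(e, 0)), cons(cons(0, b), 0)), cons(e, 0))

1. cons(cons(cons(cons(e, b), h(cons(h(cons(cons(e, 0), cons(0, b))), cons(cons(0, 0), b)))), cons(cons(0, b), 0)), cons(e, h(cons(h(cons(0, cons(e, b))), cons(cons(e, 0), b)))))  →  cons(cons(cons(cons(e, b), h(cons(cons(e, 0), cons(0, b)))), cons(cons(0, b), 0)), cons(e, h(cons(h(cons(0, cons(e, b))), cons(cons(e, 0), b)))))   [R3 at 1.1.2]
2. cons(cons(cons(cons(e, b), h(cons(cons(e, 0), cons(0, b)))), cons(cons(0, b), 0)), cons(e, h(cons(h(cons(0, cons(e, b))), cons(cons(e, 0), b)))))  →  cons(cons(cons(cons(e, b), cons(e, 0)), cons(cons(0, b), 0)), cons(e, h(cons(h(cons(0, cons(e, b))), cons(cons(e, 0), b)))))   [R3 at 1.1.2]
3. cons(cons(cons(cons(e, b), cons(e, 0)), cons(cons(0, b), 0)), cons(e, h(cons(h(cons(0, cons(e, b))), cons(cons(e, 0), b)))))  →  cons(cons(cons(cons(e, b), cons(e, 0)), cons(cons(0, b), 0)), cons(e, h(cons(0, cons(e, b)))))   [R3 at 2.2]
4. cons(cons(cons(cons(e, b), cons(e, 0)), cons(cons(0, b), 0)), cons(e, h(cons(0, cons(e, b)))))  →  cons(cons(cons(cons(e, b), cons(e, 0)), cons(cons(0, b), 0)), cons(e, 0))   [R3 at 2.2]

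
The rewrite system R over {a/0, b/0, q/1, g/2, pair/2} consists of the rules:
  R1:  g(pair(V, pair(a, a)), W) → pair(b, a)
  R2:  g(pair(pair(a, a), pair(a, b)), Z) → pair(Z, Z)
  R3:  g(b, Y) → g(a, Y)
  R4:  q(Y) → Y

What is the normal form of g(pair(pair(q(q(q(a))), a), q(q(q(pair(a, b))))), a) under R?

1. g(pair(pair(q(q(q(a))), a), q(q(q(pair(a, b))))), a)  →  g(pair(pair(q(q(a)), a), q(q(q(pair(a, b))))), a)   [R4 at 1.1.1]
2. g(pair(pair(q(q(a)), a), q(q(q(pair(a, b))))), a)  →  g(pair(pair(q(a), a), q(q(q(pair(a, b))))), a)   [R4 at 1.1.1]
3. g(pair(pair(q(a), a), q(q(q(pair(a, b))))), a)  →  g(pair(pair(a, a), q(q(q(pair(a, b))))), a)   [R4 at 1.1.1]
4. g(pair(pair(a, a), q(q(q(pair(a, b))))), a)  →  g(pair(pair(a, a), q(q(pair(a, b)))), a)   [R4 at 1.2]
5. g(pair(pair(a, a), q(q(pair(a, b)))), a)  →  g(pair(pair(a, a), q(pair(a, b))), a)   [R4 at 1.2]
6. g(pair(pair(a, a), q(pair(a, b))), a)  →  g(pair(pair(a, a), pair(a, b)), a)   [R4 at 1.2]
7. g(pair(pair(a, a), pair(a, b)), a)  →  pair(a, a)   [R2 at ε]

pair(a, a)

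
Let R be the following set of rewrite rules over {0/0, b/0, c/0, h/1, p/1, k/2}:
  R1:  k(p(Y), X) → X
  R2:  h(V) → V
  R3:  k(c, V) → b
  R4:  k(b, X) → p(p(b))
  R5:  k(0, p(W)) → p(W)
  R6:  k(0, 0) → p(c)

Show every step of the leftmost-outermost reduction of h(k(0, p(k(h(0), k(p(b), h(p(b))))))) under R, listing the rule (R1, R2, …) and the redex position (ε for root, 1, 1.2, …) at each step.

p(p(b))

1. h(k(0, p(k(h(0), k(p(b), h(p(b)))))))  →  k(0, p(k(h(0), k(p(b), h(p(b))))))   [R2 at ε]
2. k(0, p(k(h(0), k(p(b), h(p(b))))))  →  p(k(h(0), k(p(b), h(p(b)))))   [R5 at ε]
3. p(k(h(0), k(p(b), h(p(b)))))  →  p(k(0, k(p(b), h(p(b)))))   [R2 at 1.1]
4. p(k(0, k(p(b), h(p(b)))))  →  p(k(0, h(p(b))))   [R1 at 1.2]
5. p(k(0, h(p(b))))  →  p(k(0, p(b)))   [R2 at 1.2]
6. p(k(0, p(b)))  →  p(p(b))   [R5 at 1]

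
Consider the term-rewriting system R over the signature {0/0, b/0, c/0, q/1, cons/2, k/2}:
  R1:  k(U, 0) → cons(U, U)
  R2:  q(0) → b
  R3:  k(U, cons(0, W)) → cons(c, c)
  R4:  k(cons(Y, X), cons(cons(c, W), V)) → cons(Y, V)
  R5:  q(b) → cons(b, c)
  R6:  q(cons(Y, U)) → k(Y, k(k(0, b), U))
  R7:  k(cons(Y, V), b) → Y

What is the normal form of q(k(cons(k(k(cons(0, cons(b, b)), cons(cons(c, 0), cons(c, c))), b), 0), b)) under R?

1. q(k(cons(k(k(cons(0, cons(b, b)), cons(cons(c, 0), cons(c, c))), b), 0), b))  →  q(k(k(cons(0, cons(b, b)), cons(cons(c, 0), cons(c, c))), b))   [R7 at 1]
2. q(k(k(cons(0, cons(b, b)), cons(cons(c, 0), cons(c, c))), b))  →  q(k(cons(0, cons(c, c)), b))   [R4 at 1.1]
3. q(k(cons(0, cons(c, c)), b))  →  q(0)   [R7 at 1]
4. q(0)  →  b   [R2 at ε]

b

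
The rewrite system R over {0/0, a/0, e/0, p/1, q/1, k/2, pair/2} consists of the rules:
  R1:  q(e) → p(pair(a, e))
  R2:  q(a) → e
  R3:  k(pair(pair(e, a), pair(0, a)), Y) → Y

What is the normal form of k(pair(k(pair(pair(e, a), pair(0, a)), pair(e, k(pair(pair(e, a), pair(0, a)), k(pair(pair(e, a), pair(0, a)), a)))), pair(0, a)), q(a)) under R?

e

1. k(pair(k(pair(pair(e, a), pair(0, a)), pair(e, k(pair(pair(e, a), pair(0, a)), k(pair(pair(e, a), pair(0, a)), a)))), pair(0, a)), q(a))  →  k(pair(pair(e, k(pair(pair(e, a), pair(0, a)), k(pair(pair(e, a), pair(0, a)), a))), pair(0, a)), q(a))   [R3 at 1.1]
2. k(pair(pair(e, k(pair(pair(e, a), pair(0, a)), k(pair(pair(e, a), pair(0, a)), a))), pair(0, a)), q(a))  →  k(pair(pair(e, k(pair(pair(e, a), pair(0, a)), a)), pair(0, a)), q(a))   [R3 at 1.1.2]
3. k(pair(pair(e, k(pair(pair(e, a), pair(0, a)), a)), pair(0, a)), q(a))  →  k(pair(pair(e, a), pair(0, a)), q(a))   [R3 at 1.1.2]
4. k(pair(pair(e, a), pair(0, a)), q(a))  →  q(a)   [R3 at ε]
5. q(a)  →  e   [R2 at ε]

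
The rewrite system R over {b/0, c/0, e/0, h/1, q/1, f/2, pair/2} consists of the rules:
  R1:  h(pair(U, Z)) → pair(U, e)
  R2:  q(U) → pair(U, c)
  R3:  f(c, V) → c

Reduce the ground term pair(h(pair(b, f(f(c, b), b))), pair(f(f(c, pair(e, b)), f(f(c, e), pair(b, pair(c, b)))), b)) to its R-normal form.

pair(pair(b, e), pair(c, b))

1. pair(h(pair(b, f(f(c, b), b))), pair(f(f(c, pair(e, b)), f(f(c, e), pair(b, pair(c, b)))), b))  →  pair(pair(b, e), pair(f(f(c, pair(e, b)), f(f(c, e), pair(b, pair(c, b)))), b))   [R1 at 1]
2. pair(pair(b, e), pair(f(f(c, pair(e, b)), f(f(c, e), pair(b, pair(c, b)))), b))  →  pair(pair(b, e), pair(f(c, f(f(c, e), pair(b, pair(c, b)))), b))   [R3 at 2.1.1]
3. pair(pair(b, e), pair(f(c, f(f(c, e), pair(b, pair(c, b)))), b))  →  pair(pair(b, e), pair(c, b))   [R3 at 2.1]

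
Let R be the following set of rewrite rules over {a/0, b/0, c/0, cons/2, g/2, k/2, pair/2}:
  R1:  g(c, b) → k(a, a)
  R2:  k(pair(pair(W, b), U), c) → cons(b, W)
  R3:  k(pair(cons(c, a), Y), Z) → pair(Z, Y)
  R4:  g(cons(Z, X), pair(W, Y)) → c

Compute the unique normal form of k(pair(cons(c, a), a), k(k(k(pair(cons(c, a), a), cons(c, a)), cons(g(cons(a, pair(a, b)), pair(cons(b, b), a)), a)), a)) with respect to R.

pair(pair(a, a), a)

1. k(pair(cons(c, a), a), k(k(k(pair(cons(c, a), a), cons(c, a)), cons(g(cons(a, pair(a, b)), pair(cons(b, b), a)), a)), a))  →  pair(k(k(k(pair(cons(c, a), a), cons(c, a)), cons(g(cons(a, pair(a, b)), pair(cons(b, b), a)), a)), a), a)   [R3 at ε]
2. pair(k(k(k(pair(cons(c, a), a), cons(c, a)), cons(g(cons(a, pair(a, b)), pair(cons(b, b), a)), a)), a), a)  →  pair(k(k(pair(cons(c, a), a), cons(g(cons(a, pair(a, b)), pair(cons(b, b), a)), a)), a), a)   [R3 at 1.1.1]
3. pair(k(k(pair(cons(c, a), a), cons(g(cons(a, pair(a, b)), pair(cons(b, b), a)), a)), a), a)  →  pair(k(pair(cons(g(cons(a, pair(a, b)), pair(cons(b, b), a)), a), a), a), a)   [R3 at 1.1]
4. pair(k(pair(cons(g(cons(a, pair(a, b)), pair(cons(b, b), a)), a), a), a), a)  →  pair(k(pair(cons(c, a), a), a), a)   [R4 at 1.1.1.1]
5. pair(k(pair(cons(c, a), a), a), a)  →  pair(pair(a, a), a)   [R3 at 1]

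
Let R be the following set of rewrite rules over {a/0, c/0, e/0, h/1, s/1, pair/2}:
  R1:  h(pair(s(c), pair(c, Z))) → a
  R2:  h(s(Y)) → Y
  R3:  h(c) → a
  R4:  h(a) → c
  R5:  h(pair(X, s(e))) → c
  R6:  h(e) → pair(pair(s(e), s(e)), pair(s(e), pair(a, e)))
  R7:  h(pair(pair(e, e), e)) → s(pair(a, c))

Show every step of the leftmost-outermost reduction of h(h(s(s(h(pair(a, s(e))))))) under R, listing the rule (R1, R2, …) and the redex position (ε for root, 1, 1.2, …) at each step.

1. h(h(s(s(h(pair(a, s(e)))))))  →  h(s(h(pair(a, s(e)))))   [R2 at 1]
2. h(s(h(pair(a, s(e)))))  →  h(pair(a, s(e)))   [R2 at ε]
3. h(pair(a, s(e)))  →  c   [R5 at ε]

c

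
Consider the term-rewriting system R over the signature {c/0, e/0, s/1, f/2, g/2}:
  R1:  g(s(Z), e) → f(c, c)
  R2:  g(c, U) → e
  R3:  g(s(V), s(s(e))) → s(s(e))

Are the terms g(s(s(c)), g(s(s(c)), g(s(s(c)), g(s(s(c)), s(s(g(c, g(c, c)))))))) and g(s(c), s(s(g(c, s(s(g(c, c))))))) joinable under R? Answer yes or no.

yes — NF(t₁) = s(s(e)), NF(t₂) = s(s(e))

Reduce t₁ = g(s(s(c)), g(s(s(c)), g(s(s(c)), g(s(s(c)), s(s(g(c, g(c, c)))))))):
1. g(s(s(c)), g(s(s(c)), g(s(s(c)), g(s(s(c)), s(s(g(c, g(c, c))))))))  →  g(s(s(c)), g(s(s(c)), g(s(s(c)), g(s(s(c)), s(s(e))))))   [R2 at 2.2.2.2.1.1]
2. g(s(s(c)), g(s(s(c)), g(s(s(c)), g(s(s(c)), s(s(e))))))  →  g(s(s(c)), g(s(s(c)), g(s(s(c)), s(s(e)))))   [R3 at 2.2.2]
3. g(s(s(c)), g(s(s(c)), g(s(s(c)), s(s(e)))))  →  g(s(s(c)), g(s(s(c)), s(s(e))))   [R3 at 2.2]
4. g(s(s(c)), g(s(s(c)), s(s(e))))  →  g(s(s(c)), s(s(e)))   [R3 at 2]
5. g(s(s(c)), s(s(e)))  →  s(s(e))   [R3 at ε]

Reduce t₂ = g(s(c), s(s(g(c, s(s(g(c, c))))))):
1. g(s(c), s(s(g(c, s(s(g(c, c)))))))  →  g(s(c), s(s(e)))   [R2 at 2.1.1]
2. g(s(c), s(s(e)))  →  s(s(e))   [R3 at ε]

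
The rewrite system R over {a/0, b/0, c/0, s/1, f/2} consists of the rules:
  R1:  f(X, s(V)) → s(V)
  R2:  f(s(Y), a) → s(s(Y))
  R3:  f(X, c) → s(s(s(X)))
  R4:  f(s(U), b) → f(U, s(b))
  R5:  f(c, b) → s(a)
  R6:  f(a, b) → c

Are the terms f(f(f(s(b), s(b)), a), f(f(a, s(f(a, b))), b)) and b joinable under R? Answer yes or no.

Reduce t₁ = f(f(f(s(b), s(b)), a), f(f(a, s(f(a, b))), b)):
1. f(f(f(s(b), s(b)), a), f(f(a, s(f(a, b))), b))  →  f(f(s(b), a), f(f(a, s(f(a, b))), b))   [R1 at 1.1]
2. f(f(s(b), a), f(f(a, s(f(a, b))), b))  →  f(s(s(b)), f(f(a, s(f(a, b))), b))   [R2 at 1]
3. f(s(s(b)), f(f(a, s(f(a, b))), b))  →  f(s(s(b)), f(s(f(a, b)), b))   [R1 at 2.1]
4. f(s(s(b)), f(s(f(a, b)), b))  →  f(s(s(b)), f(f(a, b), s(b)))   [R4 at 2]
5. f(s(s(b)), f(f(a, b), s(b)))  →  f(s(s(b)), s(b))   [R1 at 2]
6. f(s(s(b)), s(b))  →  s(b)   [R1 at ε]

Reduce t₂ = b:

no — NF(t₁) = s(b), NF(t₂) = b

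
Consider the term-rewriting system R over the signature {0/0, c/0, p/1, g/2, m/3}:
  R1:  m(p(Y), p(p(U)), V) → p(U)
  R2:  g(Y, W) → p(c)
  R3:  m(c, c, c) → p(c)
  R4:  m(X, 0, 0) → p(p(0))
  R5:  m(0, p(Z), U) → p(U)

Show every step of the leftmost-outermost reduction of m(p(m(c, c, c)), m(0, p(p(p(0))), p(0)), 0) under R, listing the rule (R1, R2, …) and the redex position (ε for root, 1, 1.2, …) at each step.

p(0)

1. m(p(m(c, c, c)), m(0, p(p(p(0))), p(0)), 0)  →  m(p(p(c)), m(0, p(p(p(0))), p(0)), 0)   [R3 at 1.1]
2. m(p(p(c)), m(0, p(p(p(0))), p(0)), 0)  →  m(p(p(c)), p(p(0)), 0)   [R5 at 2]
3. m(p(p(c)), p(p(0)), 0)  →  p(0)   [R1 at ε]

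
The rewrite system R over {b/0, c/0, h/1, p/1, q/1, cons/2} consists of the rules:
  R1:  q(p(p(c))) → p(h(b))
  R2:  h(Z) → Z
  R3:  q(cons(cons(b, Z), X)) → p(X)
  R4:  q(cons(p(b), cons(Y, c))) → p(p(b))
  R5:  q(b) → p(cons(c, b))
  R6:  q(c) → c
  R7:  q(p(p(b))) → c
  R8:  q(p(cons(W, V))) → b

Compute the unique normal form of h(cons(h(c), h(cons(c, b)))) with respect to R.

1. h(cons(h(c), h(cons(c, b))))  →  cons(h(c), h(cons(c, b)))   [R2 at ε]
2. cons(h(c), h(cons(c, b)))  →  cons(c, h(cons(c, b)))   [R2 at 1]
3. cons(c, h(cons(c, b)))  →  cons(c, cons(c, b))   [R2 at 2]

cons(c, cons(c, b))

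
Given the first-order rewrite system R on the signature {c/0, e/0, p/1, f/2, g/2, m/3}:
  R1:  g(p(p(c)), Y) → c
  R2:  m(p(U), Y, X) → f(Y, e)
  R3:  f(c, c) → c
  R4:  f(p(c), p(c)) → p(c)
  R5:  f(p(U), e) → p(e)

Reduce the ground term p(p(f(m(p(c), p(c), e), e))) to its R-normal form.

p(p(p(e)))

1. p(p(f(m(p(c), p(c), e), e)))  →  p(p(f(f(p(c), e), e)))   [R2 at 1.1.1]
2. p(p(f(f(p(c), e), e)))  →  p(p(f(p(e), e)))   [R5 at 1.1.1]
3. p(p(f(p(e), e)))  →  p(p(p(e)))   [R5 at 1.1]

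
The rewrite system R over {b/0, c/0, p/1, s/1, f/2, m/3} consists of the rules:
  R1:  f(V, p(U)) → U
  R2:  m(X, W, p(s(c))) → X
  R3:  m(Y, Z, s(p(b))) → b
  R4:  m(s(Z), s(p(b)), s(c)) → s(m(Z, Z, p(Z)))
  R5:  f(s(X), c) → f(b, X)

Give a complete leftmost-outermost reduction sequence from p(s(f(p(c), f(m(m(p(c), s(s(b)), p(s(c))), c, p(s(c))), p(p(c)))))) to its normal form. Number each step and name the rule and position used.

p(s(c))

1. p(s(f(p(c), f(m(m(p(c), s(s(b)), p(s(c))), c, p(s(c))), p(p(c))))))  →  p(s(f(p(c), p(c))))   [R1 at 1.1.2]
2. p(s(f(p(c), p(c))))  →  p(s(c))   [R1 at 1.1]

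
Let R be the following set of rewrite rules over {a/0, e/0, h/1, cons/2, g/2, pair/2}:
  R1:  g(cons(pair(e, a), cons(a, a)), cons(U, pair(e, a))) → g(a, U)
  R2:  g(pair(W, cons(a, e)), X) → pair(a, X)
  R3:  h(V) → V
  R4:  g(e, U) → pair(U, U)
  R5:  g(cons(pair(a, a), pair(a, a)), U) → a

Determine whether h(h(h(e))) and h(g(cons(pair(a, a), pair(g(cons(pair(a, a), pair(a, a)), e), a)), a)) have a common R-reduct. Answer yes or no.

no — NF(t₁) = e, NF(t₂) = a

Reduce t₁ = h(h(h(e))):
1. h(h(h(e)))  →  h(h(e))   [R3 at ε]
2. h(h(e))  →  h(e)   [R3 at ε]
3. h(e)  →  e   [R3 at ε]

Reduce t₂ = h(g(cons(pair(a, a), pair(g(cons(pair(a, a), pair(a, a)), e), a)), a)):
1. h(g(cons(pair(a, a), pair(g(cons(pair(a, a), pair(a, a)), e), a)), a))  →  g(cons(pair(a, a), pair(g(cons(pair(a, a), pair(a, a)), e), a)), a)   [R3 at ε]
2. g(cons(pair(a, a), pair(g(cons(pair(a, a), pair(a, a)), e), a)), a)  →  g(cons(pair(a, a), pair(a, a)), a)   [R5 at 1.2.1]
3. g(cons(pair(a, a), pair(a, a)), a)  →  a   [R5 at ε]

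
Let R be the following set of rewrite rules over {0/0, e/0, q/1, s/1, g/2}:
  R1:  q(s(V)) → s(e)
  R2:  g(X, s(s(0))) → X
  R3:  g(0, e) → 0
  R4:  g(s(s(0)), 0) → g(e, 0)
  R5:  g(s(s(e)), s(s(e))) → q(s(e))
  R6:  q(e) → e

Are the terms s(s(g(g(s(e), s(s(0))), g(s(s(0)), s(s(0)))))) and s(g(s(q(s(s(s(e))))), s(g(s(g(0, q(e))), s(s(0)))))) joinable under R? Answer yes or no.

yes — NF(t₁) = s(s(s(e))), NF(t₂) = s(s(s(e)))

Reduce t₁ = s(s(g(g(s(e), s(s(0))), g(s(s(0)), s(s(0)))))):
1. s(s(g(g(s(e), s(s(0))), g(s(s(0)), s(s(0))))))  →  s(s(g(s(e), g(s(s(0)), s(s(0))))))   [R2 at 1.1.1]
2. s(s(g(s(e), g(s(s(0)), s(s(0))))))  →  s(s(g(s(e), s(s(0)))))   [R2 at 1.1.2]
3. s(s(g(s(e), s(s(0)))))  →  s(s(s(e)))   [R2 at 1.1]

Reduce t₂ = s(g(s(q(s(s(s(e))))), s(g(s(g(0, q(e))), s(s(0)))))):
1. s(g(s(q(s(s(s(e))))), s(g(s(g(0, q(e))), s(s(0))))))  →  s(g(s(s(e)), s(g(s(g(0, q(e))), s(s(0))))))   [R1 at 1.1.1]
2. s(g(s(s(e)), s(g(s(g(0, q(e))), s(s(0))))))  →  s(g(s(s(e)), s(s(g(0, q(e))))))   [R2 at 1.2.1]
3. s(g(s(s(e)), s(s(g(0, q(e))))))  →  s(g(s(s(e)), s(s(g(0, e)))))   [R6 at 1.2.1.1.2]
4. s(g(s(s(e)), s(s(g(0, e)))))  →  s(g(s(s(e)), s(s(0))))   [R3 at 1.2.1.1]
5. s(g(s(s(e)), s(s(0))))  →  s(s(s(e)))   [R2 at 1]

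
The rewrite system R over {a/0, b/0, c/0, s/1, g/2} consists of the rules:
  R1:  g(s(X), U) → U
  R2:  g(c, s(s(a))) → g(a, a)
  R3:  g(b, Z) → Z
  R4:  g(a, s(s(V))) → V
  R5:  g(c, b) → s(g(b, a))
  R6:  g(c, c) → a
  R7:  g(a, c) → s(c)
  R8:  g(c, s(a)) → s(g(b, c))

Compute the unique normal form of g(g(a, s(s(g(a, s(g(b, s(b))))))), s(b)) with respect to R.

s(b)

1. g(g(a, s(s(g(a, s(g(b, s(b))))))), s(b))  →  g(g(a, s(g(b, s(b)))), s(b))   [R4 at 1]
2. g(g(a, s(g(b, s(b)))), s(b))  →  g(g(a, s(s(b))), s(b))   [R3 at 1.2.1]
3. g(g(a, s(s(b))), s(b))  →  g(b, s(b))   [R4 at 1]
4. g(b, s(b))  →  s(b)   [R3 at ε]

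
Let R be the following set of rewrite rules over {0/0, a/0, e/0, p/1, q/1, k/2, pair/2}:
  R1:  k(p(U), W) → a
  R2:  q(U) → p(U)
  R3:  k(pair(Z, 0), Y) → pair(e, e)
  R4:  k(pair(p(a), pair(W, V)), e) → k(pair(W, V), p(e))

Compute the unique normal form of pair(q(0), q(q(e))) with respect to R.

1. pair(q(0), q(q(e)))  →  pair(p(0), q(q(e)))   [R2 at 1]
2. pair(p(0), q(q(e)))  →  pair(p(0), p(q(e)))   [R2 at 2]
3. pair(p(0), p(q(e)))  →  pair(p(0), p(p(e)))   [R2 at 2.1]

pair(p(0), p(p(e)))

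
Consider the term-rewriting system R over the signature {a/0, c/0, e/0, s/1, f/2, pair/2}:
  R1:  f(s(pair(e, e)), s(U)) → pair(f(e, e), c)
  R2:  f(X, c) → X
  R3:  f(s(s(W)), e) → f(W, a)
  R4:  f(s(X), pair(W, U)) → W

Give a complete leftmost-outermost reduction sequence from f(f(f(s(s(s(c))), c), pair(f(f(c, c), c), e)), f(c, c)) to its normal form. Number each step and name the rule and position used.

1. f(f(f(s(s(s(c))), c), pair(f(f(c, c), c), e)), f(c, c))  →  f(f(s(s(s(c))), pair(f(f(c, c), c), e)), f(c, c))   [R2 at 1.1]
2. f(f(s(s(s(c))), pair(f(f(c, c), c), e)), f(c, c))  →  f(f(f(c, c), c), f(c, c))   [R4 at 1]
3. f(f(f(c, c), c), f(c, c))  →  f(f(c, c), f(c, c))   [R2 at 1]
4. f(f(c, c), f(c, c))  →  f(c, f(c, c))   [R2 at 1]
5. f(c, f(c, c))  →  f(c, c)   [R2 at 2]
6. f(c, c)  →  c   [R2 at ε]

c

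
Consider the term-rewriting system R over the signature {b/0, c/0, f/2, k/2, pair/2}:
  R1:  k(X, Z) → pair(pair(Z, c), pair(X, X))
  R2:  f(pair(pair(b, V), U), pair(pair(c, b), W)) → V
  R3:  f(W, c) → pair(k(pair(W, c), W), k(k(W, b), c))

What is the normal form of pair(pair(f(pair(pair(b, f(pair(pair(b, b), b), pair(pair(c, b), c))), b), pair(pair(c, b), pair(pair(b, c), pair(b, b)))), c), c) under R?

1. pair(pair(f(pair(pair(b, f(pair(pair(b, b), b), pair(pair(c, b), c))), b), pair(pair(c, b), pair(pair(b, c), pair(b, b)))), c), c)  →  pair(pair(f(pair(pair(b, b), b), pair(pair(c, b), c)), c), c)   [R2 at 1.1]
2. pair(pair(f(pair(pair(b, b), b), pair(pair(c, b), c)), c), c)  →  pair(pair(b, c), c)   [R2 at 1.1]

pair(pair(b, c), c)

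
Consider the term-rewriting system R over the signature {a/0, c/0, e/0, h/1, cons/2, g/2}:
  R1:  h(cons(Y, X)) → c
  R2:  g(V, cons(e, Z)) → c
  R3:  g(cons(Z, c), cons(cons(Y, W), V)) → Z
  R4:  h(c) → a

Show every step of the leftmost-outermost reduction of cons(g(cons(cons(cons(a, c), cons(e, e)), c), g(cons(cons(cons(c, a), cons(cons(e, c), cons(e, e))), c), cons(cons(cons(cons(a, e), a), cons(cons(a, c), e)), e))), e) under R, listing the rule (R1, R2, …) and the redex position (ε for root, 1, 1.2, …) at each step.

cons(cons(cons(a, c), cons(e, e)), e)

1. cons(g(cons(cons(cons(a, c), cons(e, e)), c), g(cons(cons(cons(c, a), cons(cons(e, c), cons(e, e))), c), cons(cons(cons(cons(a, e), a), cons(cons(a, c), e)), e))), e)  →  cons(g(cons(cons(cons(a, c), cons(e, e)), c), cons(cons(c, a), cons(cons(e, c), cons(e, e)))), e)   [R3 at 1.2]
2. cons(g(cons(cons(cons(a, c), cons(e, e)), c), cons(cons(c, a), cons(cons(e, c), cons(e, e)))), e)  →  cons(cons(cons(a, c), cons(e, e)), e)   [R3 at 1]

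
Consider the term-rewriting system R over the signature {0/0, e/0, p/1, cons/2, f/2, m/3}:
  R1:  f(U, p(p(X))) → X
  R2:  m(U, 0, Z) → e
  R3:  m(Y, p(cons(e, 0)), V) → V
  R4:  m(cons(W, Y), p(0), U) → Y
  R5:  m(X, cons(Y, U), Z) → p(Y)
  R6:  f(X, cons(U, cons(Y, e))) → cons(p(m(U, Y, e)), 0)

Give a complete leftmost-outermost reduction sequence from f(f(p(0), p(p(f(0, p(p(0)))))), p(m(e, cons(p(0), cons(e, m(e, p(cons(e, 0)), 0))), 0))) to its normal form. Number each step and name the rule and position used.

p(0)

1. f(f(p(0), p(p(f(0, p(p(0)))))), p(m(e, cons(p(0), cons(e, m(e, p(cons(e, 0)), 0))), 0)))  →  f(f(0, p(p(0))), p(m(e, cons(p(0), cons(e, m(e, p(cons(e, 0)), 0))), 0)))   [R1 at 1]
2. f(f(0, p(p(0))), p(m(e, cons(p(0), cons(e, m(e, p(cons(e, 0)), 0))), 0)))  →  f(0, p(m(e, cons(p(0), cons(e, m(e, p(cons(e, 0)), 0))), 0)))   [R1 at 1]
3. f(0, p(m(e, cons(p(0), cons(e, m(e, p(cons(e, 0)), 0))), 0)))  →  f(0, p(p(p(0))))   [R5 at 2.1]
4. f(0, p(p(p(0))))  →  p(0)   [R1 at ε]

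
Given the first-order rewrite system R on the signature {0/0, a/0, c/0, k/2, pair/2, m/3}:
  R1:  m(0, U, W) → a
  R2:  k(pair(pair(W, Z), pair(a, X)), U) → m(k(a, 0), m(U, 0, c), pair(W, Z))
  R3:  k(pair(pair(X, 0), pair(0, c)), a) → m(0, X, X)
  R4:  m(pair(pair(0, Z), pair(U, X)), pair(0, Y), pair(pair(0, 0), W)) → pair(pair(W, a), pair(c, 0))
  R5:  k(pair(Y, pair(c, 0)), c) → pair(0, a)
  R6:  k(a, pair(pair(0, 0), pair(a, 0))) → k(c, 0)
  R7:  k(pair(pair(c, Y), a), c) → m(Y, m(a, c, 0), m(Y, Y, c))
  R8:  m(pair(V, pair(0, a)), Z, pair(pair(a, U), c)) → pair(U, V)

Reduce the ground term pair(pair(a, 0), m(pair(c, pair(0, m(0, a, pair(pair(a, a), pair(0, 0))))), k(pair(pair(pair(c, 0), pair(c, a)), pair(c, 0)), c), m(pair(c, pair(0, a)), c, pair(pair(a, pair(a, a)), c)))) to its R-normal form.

pair(pair(a, 0), pair(a, c))

1. pair(pair(a, 0), m(pair(c, pair(0, m(0, a, pair(pair(a, a), pair(0, 0))))), k(pair(pair(pair(c, 0), pair(c, a)), pair(c, 0)), c), m(pair(c, pair(0, a)), c, pair(pair(a, pair(a, a)), c))))  →  pair(pair(a, 0), m(pair(c, pair(0, a)), k(pair(pair(pair(c, 0), pair(c, a)), pair(c, 0)), c), m(pair(c, pair(0, a)), c, pair(pair(a, pair(a, a)), c))))   [R1 at 2.1.2.2]
2. pair(pair(a, 0), m(pair(c, pair(0, a)), k(pair(pair(pair(c, 0), pair(c, a)), pair(c, 0)), c), m(pair(c, pair(0, a)), c, pair(pair(a, pair(a, a)), c))))  →  pair(pair(a, 0), m(pair(c, pair(0, a)), pair(0, a), m(pair(c, pair(0, a)), c, pair(pair(a, pair(a, a)), c))))   [R5 at 2.2]
3. pair(pair(a, 0), m(pair(c, pair(0, a)), pair(0, a), m(pair(c, pair(0, a)), c, pair(pair(a, pair(a, a)), c))))  →  pair(pair(a, 0), m(pair(c, pair(0, a)), pair(0, a), pair(pair(a, a), c)))   [R8 at 2.3]
4. pair(pair(a, 0), m(pair(c, pair(0, a)), pair(0, a), pair(pair(a, a), c)))  →  pair(pair(a, 0), pair(a, c))   [R8 at 2]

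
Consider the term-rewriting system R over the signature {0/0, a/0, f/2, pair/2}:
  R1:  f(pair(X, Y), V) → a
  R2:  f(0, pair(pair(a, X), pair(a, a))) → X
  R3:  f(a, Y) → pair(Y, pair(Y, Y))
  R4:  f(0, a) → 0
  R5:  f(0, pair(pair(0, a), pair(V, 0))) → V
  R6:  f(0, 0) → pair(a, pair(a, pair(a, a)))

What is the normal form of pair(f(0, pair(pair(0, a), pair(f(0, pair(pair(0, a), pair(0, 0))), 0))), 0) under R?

pair(0, 0)

1. pair(f(0, pair(pair(0, a), pair(f(0, pair(pair(0, a), pair(0, 0))), 0))), 0)  →  pair(f(0, pair(pair(0, a), pair(0, 0))), 0)   [R5 at 1]
2. pair(f(0, pair(pair(0, a), pair(0, 0))), 0)  →  pair(0, 0)   [R5 at 1]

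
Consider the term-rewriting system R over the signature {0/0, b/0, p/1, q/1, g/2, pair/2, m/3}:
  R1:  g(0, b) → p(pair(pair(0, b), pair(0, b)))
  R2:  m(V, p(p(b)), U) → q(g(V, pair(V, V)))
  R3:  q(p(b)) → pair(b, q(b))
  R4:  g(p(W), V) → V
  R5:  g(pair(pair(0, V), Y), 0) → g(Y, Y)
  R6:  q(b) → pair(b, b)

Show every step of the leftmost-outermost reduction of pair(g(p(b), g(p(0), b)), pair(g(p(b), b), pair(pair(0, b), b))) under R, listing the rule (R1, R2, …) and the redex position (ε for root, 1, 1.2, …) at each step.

1. pair(g(p(b), g(p(0), b)), pair(g(p(b), b), pair(pair(0, b), b)))  →  pair(g(p(0), b), pair(g(p(b), b), pair(pair(0, b), b)))   [R4 at 1]
2. pair(g(p(0), b), pair(g(p(b), b), pair(pair(0, b), b)))  →  pair(b, pair(g(p(b), b), pair(pair(0, b), b)))   [R4 at 1]
3. pair(b, pair(g(p(b), b), pair(pair(0, b), b)))  →  pair(b, pair(b, pair(pair(0, b), b)))   [R4 at 2.1]

pair(b, pair(b, pair(pair(0, b), b)))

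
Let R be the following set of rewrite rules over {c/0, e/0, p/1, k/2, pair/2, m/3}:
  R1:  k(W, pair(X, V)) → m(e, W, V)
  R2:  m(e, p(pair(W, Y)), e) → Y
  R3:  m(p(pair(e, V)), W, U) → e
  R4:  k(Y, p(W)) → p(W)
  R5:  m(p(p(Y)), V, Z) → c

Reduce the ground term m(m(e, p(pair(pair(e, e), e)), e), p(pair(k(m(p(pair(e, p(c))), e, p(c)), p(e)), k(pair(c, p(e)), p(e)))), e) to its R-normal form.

p(e)

1. m(m(e, p(pair(pair(e, e), e)), e), p(pair(k(m(p(pair(e, p(c))), e, p(c)), p(e)), k(pair(c, p(e)), p(e)))), e)  →  m(e, p(pair(k(m(p(pair(e, p(c))), e, p(c)), p(e)), k(pair(c, p(e)), p(e)))), e)   [R2 at 1]
2. m(e, p(pair(k(m(p(pair(e, p(c))), e, p(c)), p(e)), k(pair(c, p(e)), p(e)))), e)  →  k(pair(c, p(e)), p(e))   [R2 at ε]
3. k(pair(c, p(e)), p(e))  →  p(e)   [R4 at ε]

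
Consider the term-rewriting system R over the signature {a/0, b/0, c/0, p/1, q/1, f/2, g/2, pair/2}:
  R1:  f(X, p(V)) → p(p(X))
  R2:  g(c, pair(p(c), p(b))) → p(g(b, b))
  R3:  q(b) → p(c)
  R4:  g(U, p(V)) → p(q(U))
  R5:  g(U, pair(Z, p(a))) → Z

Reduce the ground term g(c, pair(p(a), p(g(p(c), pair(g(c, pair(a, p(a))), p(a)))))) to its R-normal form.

p(a)

1. g(c, pair(p(a), p(g(p(c), pair(g(c, pair(a, p(a))), p(a))))))  →  g(c, pair(p(a), p(g(c, pair(a, p(a))))))   [R5 at 2.2.1]
2. g(c, pair(p(a), p(g(c, pair(a, p(a))))))  →  g(c, pair(p(a), p(a)))   [R5 at 2.2.1]
3. g(c, pair(p(a), p(a)))  →  p(a)   [R5 at ε]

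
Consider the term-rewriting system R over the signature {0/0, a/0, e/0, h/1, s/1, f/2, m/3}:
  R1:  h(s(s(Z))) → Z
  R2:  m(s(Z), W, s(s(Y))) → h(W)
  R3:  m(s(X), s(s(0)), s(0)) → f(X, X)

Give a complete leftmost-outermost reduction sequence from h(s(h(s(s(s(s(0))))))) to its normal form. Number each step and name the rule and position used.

1. h(s(h(s(s(s(s(0)))))))  →  h(s(s(s(0))))   [R1 at 1.1]
2. h(s(s(s(0))))  →  s(0)   [R1 at ε]

s(0)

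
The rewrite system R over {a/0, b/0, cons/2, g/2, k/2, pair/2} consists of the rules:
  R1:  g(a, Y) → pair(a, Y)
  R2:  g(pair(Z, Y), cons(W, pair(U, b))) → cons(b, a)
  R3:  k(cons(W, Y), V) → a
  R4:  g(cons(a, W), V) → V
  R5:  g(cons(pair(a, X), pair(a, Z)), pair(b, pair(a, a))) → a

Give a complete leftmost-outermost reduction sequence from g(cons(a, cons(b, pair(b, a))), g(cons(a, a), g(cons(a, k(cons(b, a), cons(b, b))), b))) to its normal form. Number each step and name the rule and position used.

1. g(cons(a, cons(b, pair(b, a))), g(cons(a, a), g(cons(a, k(cons(b, a), cons(b, b))), b)))  →  g(cons(a, a), g(cons(a, k(cons(b, a), cons(b, b))), b))   [R4 at ε]
2. g(cons(a, a), g(cons(a, k(cons(b, a), cons(b, b))), b))  →  g(cons(a, k(cons(b, a), cons(b, b))), b)   [R4 at ε]
3. g(cons(a, k(cons(b, a), cons(b, b))), b)  →  b   [R4 at ε]

b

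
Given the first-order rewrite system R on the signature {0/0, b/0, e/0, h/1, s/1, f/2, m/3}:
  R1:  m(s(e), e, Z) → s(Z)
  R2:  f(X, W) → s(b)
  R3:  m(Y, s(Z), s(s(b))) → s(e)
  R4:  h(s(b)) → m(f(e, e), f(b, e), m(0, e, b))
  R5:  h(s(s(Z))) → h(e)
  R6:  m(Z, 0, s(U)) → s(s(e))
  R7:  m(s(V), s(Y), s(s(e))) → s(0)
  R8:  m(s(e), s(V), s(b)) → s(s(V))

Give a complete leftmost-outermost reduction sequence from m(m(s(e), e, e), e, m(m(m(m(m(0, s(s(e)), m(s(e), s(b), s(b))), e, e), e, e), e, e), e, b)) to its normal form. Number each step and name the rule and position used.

1. m(m(s(e), e, e), e, m(m(m(m(m(0, s(s(e)), m(s(e), s(b), s(b))), e, e), e, e), e, e), e, b))  →  m(s(e), e, m(m(m(m(m(0, s(s(e)), m(s(e), s(b), s(b))), e, e), e, e), e, e), e, b))   [R1 at 1]
2. m(s(e), e, m(m(m(m(m(0, s(s(e)), m(s(e), s(b), s(b))), e, e), e, e), e, e), e, b))  →  s(m(m(m(m(m(0, s(s(e)), m(s(e), s(b), s(b))), e, e), e, e), e, e), e, b))   [R1 at ε]
3. s(m(m(m(m(m(0, s(s(e)), m(s(e), s(b), s(b))), e, e), e, e), e, e), e, b))  →  s(m(m(m(m(m(0, s(s(e)), s(s(b))), e, e), e, e), e, e), e, b))   [R8 at 1.1.1.1.1.3]
4. s(m(m(m(m(m(0, s(s(e)), s(s(b))), e, e), e, e), e, e), e, b))  →  s(m(m(m(m(s(e), e, e), e, e), e, e), e, b))   [R3 at 1.1.1.1.1]
5. s(m(m(m(m(s(e), e, e), e, e), e, e), e, b))  →  s(m(m(m(s(e), e, e), e, e), e, b))   [R1 at 1.1.1.1]
6. s(m(m(m(s(e), e, e), e, e), e, b))  →  s(m(m(s(e), e, e), e, b))   [R1 at 1.1.1]
7. s(m(m(s(e), e, e), e, b))  →  s(m(s(e), e, b))   [R1 at 1.1]
8. s(m(s(e), e, b))  →  s(s(b))   [R1 at 1]

s(s(b))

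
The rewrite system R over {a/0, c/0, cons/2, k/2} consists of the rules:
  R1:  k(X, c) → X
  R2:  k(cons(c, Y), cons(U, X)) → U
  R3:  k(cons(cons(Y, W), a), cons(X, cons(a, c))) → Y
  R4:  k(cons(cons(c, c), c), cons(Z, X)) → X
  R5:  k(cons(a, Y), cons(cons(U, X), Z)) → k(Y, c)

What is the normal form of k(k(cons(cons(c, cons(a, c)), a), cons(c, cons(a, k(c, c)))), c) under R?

c

1. k(k(cons(cons(c, cons(a, c)), a), cons(c, cons(a, k(c, c)))), c)  →  k(cons(cons(c, cons(a, c)), a), cons(c, cons(a, k(c, c))))   [R1 at ε]
2. k(cons(cons(c, cons(a, c)), a), cons(c, cons(a, k(c, c))))  →  k(cons(cons(c, cons(a, c)), a), cons(c, cons(a, c)))   [R1 at 2.2.2]
3. k(cons(cons(c, cons(a, c)), a), cons(c, cons(a, c)))  →  c   [R3 at ε]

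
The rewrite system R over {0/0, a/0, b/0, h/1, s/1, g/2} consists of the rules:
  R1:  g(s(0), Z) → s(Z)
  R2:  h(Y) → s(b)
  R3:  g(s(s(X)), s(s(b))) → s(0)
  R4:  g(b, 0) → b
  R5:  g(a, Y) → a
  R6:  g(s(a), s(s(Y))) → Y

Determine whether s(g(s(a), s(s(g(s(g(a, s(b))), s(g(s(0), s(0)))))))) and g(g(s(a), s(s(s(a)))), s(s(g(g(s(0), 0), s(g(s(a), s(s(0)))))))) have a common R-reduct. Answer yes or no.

Reduce t₁ = s(g(s(a), s(s(g(s(g(a, s(b))), s(g(s(0), s(0)))))))):
1. s(g(s(a), s(s(g(s(g(a, s(b))), s(g(s(0), s(0))))))))  →  s(g(s(g(a, s(b))), s(g(s(0), s(0)))))   [R6 at 1]
2. s(g(s(g(a, s(b))), s(g(s(0), s(0)))))  →  s(g(s(a), s(g(s(0), s(0)))))   [R5 at 1.1.1]
3. s(g(s(a), s(g(s(0), s(0)))))  →  s(g(s(a), s(s(s(0)))))   [R1 at 1.2.1]
4. s(g(s(a), s(s(s(0)))))  →  s(s(0))   [R6 at 1]

Reduce t₂ = g(g(s(a), s(s(s(a)))), s(s(g(g(s(0), 0), s(g(s(a), s(s(0)))))))):
1. g(g(s(a), s(s(s(a)))), s(s(g(g(s(0), 0), s(g(s(a), s(s(0))))))))  →  g(s(a), s(s(g(g(s(0), 0), s(g(s(a), s(s(0))))))))   [R6 at 1]
2. g(s(a), s(s(g(g(s(0), 0), s(g(s(a), s(s(0))))))))  →  g(g(s(0), 0), s(g(s(a), s(s(0)))))   [R6 at ε]
3. g(g(s(0), 0), s(g(s(a), s(s(0)))))  →  g(s(0), s(g(s(a), s(s(0)))))   [R1 at 1]
4. g(s(0), s(g(s(a), s(s(0)))))  →  s(s(g(s(a), s(s(0)))))   [R1 at ε]
5. s(s(g(s(a), s(s(0)))))  →  s(s(0))   [R6 at 1.1]

yes — NF(t₁) = s(s(0)), NF(t₂) = s(s(0))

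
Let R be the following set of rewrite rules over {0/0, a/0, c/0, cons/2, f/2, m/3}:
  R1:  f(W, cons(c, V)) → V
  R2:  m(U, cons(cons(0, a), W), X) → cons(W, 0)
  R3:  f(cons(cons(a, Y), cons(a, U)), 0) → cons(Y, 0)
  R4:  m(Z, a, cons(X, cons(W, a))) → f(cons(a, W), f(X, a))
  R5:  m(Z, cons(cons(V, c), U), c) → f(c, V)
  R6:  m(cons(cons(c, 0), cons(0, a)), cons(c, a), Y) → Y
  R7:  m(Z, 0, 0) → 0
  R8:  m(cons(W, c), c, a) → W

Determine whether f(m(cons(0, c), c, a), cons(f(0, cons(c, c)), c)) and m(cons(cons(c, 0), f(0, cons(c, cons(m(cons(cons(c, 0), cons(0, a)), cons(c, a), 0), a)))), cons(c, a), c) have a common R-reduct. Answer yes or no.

Reduce t₁ = f(m(cons(0, c), c, a), cons(f(0, cons(c, c)), c)):
1. f(m(cons(0, c), c, a), cons(f(0, cons(c, c)), c))  →  f(0, cons(f(0, cons(c, c)), c))   [R8 at 1]
2. f(0, cons(f(0, cons(c, c)), c))  →  f(0, cons(c, c))   [R1 at 2.1]
3. f(0, cons(c, c))  →  c   [R1 at ε]

Reduce t₂ = m(cons(cons(c, 0), f(0, cons(c, cons(m(cons(cons(c, 0), cons(0, a)), cons(c, a), 0), a)))), cons(c, a), c):
1. m(cons(cons(c, 0), f(0, cons(c, cons(m(cons(cons(c, 0), cons(0, a)), cons(c, a), 0), a)))), cons(c, a), c)  →  m(cons(cons(c, 0), cons(m(cons(cons(c, 0), cons(0, a)), cons(c, a), 0), a)), cons(c, a), c)   [R1 at 1.2]
2. m(cons(cons(c, 0), cons(m(cons(cons(c, 0), cons(0, a)), cons(c, a), 0), a)), cons(c, a), c)  →  m(cons(cons(c, 0), cons(0, a)), cons(c, a), c)   [R6 at 1.2.1]
3. m(cons(cons(c, 0), cons(0, a)), cons(c, a), c)  →  c   [R6 at ε]

yes — NF(t₁) = c, NF(t₂) = c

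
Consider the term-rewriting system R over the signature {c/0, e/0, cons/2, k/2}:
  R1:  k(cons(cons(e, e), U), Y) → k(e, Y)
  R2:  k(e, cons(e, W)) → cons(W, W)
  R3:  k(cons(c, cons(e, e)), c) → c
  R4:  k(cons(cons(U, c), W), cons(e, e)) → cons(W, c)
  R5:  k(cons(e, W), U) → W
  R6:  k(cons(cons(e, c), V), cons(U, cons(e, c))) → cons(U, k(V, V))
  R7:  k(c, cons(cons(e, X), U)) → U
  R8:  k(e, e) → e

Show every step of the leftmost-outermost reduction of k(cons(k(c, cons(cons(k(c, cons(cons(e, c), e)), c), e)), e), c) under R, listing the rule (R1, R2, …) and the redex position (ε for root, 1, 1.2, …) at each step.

1. k(cons(k(c, cons(cons(k(c, cons(cons(e, c), e)), c), e)), e), c)  →  k(cons(k(c, cons(cons(e, c), e)), e), c)   [R7 at 1.1.2.1.1]
2. k(cons(k(c, cons(cons(e, c), e)), e), c)  →  k(cons(e, e), c)   [R7 at 1.1]
3. k(cons(e, e), c)  →  e   [R5 at ε]

e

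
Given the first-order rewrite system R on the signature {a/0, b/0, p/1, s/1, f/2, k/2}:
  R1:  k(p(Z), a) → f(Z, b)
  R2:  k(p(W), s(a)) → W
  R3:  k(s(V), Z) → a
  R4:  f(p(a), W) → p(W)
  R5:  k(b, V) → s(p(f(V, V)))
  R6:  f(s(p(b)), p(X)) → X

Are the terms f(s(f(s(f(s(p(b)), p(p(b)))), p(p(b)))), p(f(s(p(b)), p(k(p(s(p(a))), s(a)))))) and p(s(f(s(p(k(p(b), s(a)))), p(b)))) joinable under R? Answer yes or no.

no — NF(t₁) = s(p(a)), NF(t₂) = p(s(b))

Reduce t₁ = f(s(f(s(f(s(p(b)), p(p(b)))), p(p(b)))), p(f(s(p(b)), p(k(p(s(p(a))), s(a)))))):
1. f(s(f(s(f(s(p(b)), p(p(b)))), p(p(b)))), p(f(s(p(b)), p(k(p(s(p(a))), s(a))))))  →  f(s(f(s(p(b)), p(p(b)))), p(f(s(p(b)), p(k(p(s(p(a))), s(a))))))   [R6 at 1.1.1.1]
2. f(s(f(s(p(b)), p(p(b)))), p(f(s(p(b)), p(k(p(s(p(a))), s(a))))))  →  f(s(p(b)), p(f(s(p(b)), p(k(p(s(p(a))), s(a))))))   [R6 at 1.1]
3. f(s(p(b)), p(f(s(p(b)), p(k(p(s(p(a))), s(a))))))  →  f(s(p(b)), p(k(p(s(p(a))), s(a))))   [R6 at ε]
4. f(s(p(b)), p(k(p(s(p(a))), s(a))))  →  k(p(s(p(a))), s(a))   [R6 at ε]
5. k(p(s(p(a))), s(a))  →  s(p(a))   [R2 at ε]

Reduce t₂ = p(s(f(s(p(k(p(b), s(a)))), p(b)))):
1. p(s(f(s(p(k(p(b), s(a)))), p(b))))  →  p(s(f(s(p(b)), p(b))))   [R2 at 1.1.1.1.1]
2. p(s(f(s(p(b)), p(b))))  →  p(s(b))   [R6 at 1.1]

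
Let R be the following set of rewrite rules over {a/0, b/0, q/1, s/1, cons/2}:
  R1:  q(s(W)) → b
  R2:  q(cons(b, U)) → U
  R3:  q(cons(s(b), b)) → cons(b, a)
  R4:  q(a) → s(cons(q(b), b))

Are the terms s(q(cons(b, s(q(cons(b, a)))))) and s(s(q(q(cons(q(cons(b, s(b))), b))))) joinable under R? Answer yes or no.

yes — NF(t₁) = s(s(a)), NF(t₂) = s(s(a))

Reduce t₁ = s(q(cons(b, s(q(cons(b, a)))))):
1. s(q(cons(b, s(q(cons(b, a))))))  →  s(s(q(cons(b, a))))   [R2 at 1]
2. s(s(q(cons(b, a))))  →  s(s(a))   [R2 at 1.1]

Reduce t₂ = s(s(q(q(cons(q(cons(b, s(b))), b))))):
1. s(s(q(q(cons(q(cons(b, s(b))), b)))))  →  s(s(q(q(cons(s(b), b)))))   [R2 at 1.1.1.1.1]
2. s(s(q(q(cons(s(b), b)))))  →  s(s(q(cons(b, a))))   [R3 at 1.1.1]
3. s(s(q(cons(b, a))))  →  s(s(a))   [R2 at 1.1]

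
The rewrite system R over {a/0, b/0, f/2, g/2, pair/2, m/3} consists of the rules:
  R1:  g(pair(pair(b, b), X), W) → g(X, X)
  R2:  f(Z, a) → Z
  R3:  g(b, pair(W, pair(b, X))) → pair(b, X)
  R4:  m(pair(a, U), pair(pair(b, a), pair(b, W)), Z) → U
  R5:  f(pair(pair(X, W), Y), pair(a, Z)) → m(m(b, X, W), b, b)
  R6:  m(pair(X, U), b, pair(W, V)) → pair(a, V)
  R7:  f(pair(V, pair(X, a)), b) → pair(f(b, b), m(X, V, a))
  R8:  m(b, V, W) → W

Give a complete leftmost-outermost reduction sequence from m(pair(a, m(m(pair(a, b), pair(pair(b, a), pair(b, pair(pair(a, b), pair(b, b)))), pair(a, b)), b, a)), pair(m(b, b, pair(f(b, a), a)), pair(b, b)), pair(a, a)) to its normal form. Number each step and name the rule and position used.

1. m(pair(a, m(m(pair(a, b), pair(pair(b, a), pair(b, pair(pair(a, b), pair(b, b)))), pair(a, b)), b, a)), pair(m(b, b, pair(f(b, a), a)), pair(b, b)), pair(a, a))  →  m(pair(a, m(b, b, a)), pair(m(b, b, pair(f(b, a), a)), pair(b, b)), pair(a, a))   [R4 at 1.2.1]
2. m(pair(a, m(b, b, a)), pair(m(b, b, pair(f(b, a), a)), pair(b, b)), pair(a, a))  →  m(pair(a, a), pair(m(b, b, pair(f(b, a), a)), pair(b, b)), pair(a, a))   [R8 at 1.2]
3. m(pair(a, a), pair(m(b, b, pair(f(b, a), a)), pair(b, b)), pair(a, a))  →  m(pair(a, a), pair(pair(f(b, a), a), pair(b, b)), pair(a, a))   [R8 at 2.1]
4. m(pair(a, a), pair(pair(f(b, a), a), pair(b, b)), pair(a, a))  →  m(pair(a, a), pair(pair(b, a), pair(b, b)), pair(a, a))   [R2 at 2.1.1]
5. m(pair(a, a), pair(pair(b, a), pair(b, b)), pair(a, a))  →  a   [R4 at ε]

a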